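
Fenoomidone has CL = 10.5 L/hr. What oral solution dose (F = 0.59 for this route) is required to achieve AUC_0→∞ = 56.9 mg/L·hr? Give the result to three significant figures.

Dose = 1010 mg

Dose = CL × AUC_0→∞ / F
     = 10.5 × 56.9 / 0.59 = 1012.63 mg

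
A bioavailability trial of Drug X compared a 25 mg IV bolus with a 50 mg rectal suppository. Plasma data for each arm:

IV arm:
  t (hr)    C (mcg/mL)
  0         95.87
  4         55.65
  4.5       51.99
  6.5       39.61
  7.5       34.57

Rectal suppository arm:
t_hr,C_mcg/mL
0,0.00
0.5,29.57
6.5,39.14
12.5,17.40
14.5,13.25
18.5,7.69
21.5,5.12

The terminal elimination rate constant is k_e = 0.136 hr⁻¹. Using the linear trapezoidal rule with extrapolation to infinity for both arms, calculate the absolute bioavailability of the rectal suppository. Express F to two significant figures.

Trapezoidal AUC_0→7.5 (IV):
  [0→4]: (95.87+55.65)/2 × 4 = 303.04
  [4→4.5]: (55.65+51.99)/2 × 0.5 = 26.91
  [4.5→6.5]: (51.99+39.61)/2 × 2 = 91.6
  [6.5→7.5]: (39.61+34.57)/2 × 1 = 37.09
  Sum = 458.64 mcg/mL·hr
IV tail: 34.57/0.136 = 254.191; AUC_iv,0→∞ = 458.64 + 254.191 = 712.831 mcg/mL·hr
Trapezoidal AUC_0→21.5 (rectal suppository):
  [0→0.5]: (0.00+29.57)/2 × 0.5 = 7.3925
  [0.5→6.5]: (29.57+39.14)/2 × 6 = 206.13
  [6.5→12.5]: (39.14+17.40)/2 × 6 = 169.62
  [12.5→14.5]: (17.40+13.25)/2 × 2 = 30.65
  [14.5→18.5]: (13.25+7.69)/2 × 4 = 41.88
  [18.5→21.5]: (7.69+5.12)/2 × 3 = 19.215
  Sum = 474.8875 mcg/mL·hr
rectal suppository tail: 5.12/0.136 = 37.647; AUC_ev,0→∞ = 474.8875 + 37.647 = 512.5345 mcg/mL·hr
F = (AUC_ev/D_ev)/(AUC_iv/D_iv) = (512.5345/50)/(712.831/25) = 10.25069/28.51324 = 0.3595

F = 0.36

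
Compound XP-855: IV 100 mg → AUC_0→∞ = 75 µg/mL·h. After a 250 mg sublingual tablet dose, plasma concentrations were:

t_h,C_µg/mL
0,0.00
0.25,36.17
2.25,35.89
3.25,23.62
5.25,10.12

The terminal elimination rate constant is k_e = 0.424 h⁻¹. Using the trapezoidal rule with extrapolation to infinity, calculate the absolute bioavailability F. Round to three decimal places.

Trapezoidal AUC_0→5.25 (sublingual tablet):
  [0→0.25]: (0.00+36.17)/2 × 0.25 = 4.52125
  [0.25→2.25]: (36.17+35.89)/2 × 2 = 72.06
  [2.25→3.25]: (35.89+23.62)/2 × 1 = 29.755
  [3.25→5.25]: (23.62+10.12)/2 × 2 = 33.74
  Sum = 140.07625 µg/mL·h
Tail: C_last/k_e = 10.12/0.424 = 23.868
AUC_0→∞ (sublingual tablet) = 140.07625 + 23.868 = 163.94425 µg/mL·h
F = (AUC_ev/D_ev)/(AUC_iv/D_iv) = (163.94425/250)/(75/100) = 0.655777/0.75 = 0.8744

F = 0.874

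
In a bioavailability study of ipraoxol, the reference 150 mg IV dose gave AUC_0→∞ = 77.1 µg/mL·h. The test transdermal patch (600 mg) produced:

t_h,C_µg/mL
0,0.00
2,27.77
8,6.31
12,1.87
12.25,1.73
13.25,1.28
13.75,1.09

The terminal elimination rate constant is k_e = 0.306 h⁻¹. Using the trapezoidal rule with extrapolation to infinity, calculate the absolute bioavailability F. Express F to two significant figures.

Trapezoidal AUC_0→13.75 (transdermal patch):
  [0→2]: (0.00+27.77)/2 × 2 = 27.77
  [2→8]: (27.77+6.31)/2 × 6 = 102.24
  [8→12]: (6.31+1.87)/2 × 4 = 16.36
  [12→12.25]: (1.87+1.73)/2 × 0.25 = 0.45
  [12.25→13.25]: (1.73+1.28)/2 × 1 = 1.505
  [13.25→13.75]: (1.28+1.09)/2 × 0.5 = 0.5925
  Sum = 148.9175 µg/mL·h
Tail: C_last/k_e = 1.09/0.306 = 3.562
AUC_0→∞ (transdermal patch) = 148.9175 + 3.562 = 152.4795 µg/mL·h
F = (AUC_ev/D_ev)/(AUC_iv/D_iv) = (152.4795/600)/(77.1/150) = 0.2541325/0.514 = 0.4944

F = 0.49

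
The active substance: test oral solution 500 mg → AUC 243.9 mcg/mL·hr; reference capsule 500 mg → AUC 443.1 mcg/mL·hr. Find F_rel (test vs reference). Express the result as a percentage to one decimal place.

F_rel = 55.0%

F_rel = (AUC_test/D_test) / (AUC_ref/D_ref)
      = (243.9/500) / (443.1/500)
      = 0.4878 / 0.8862 = 0.5504 = 55.04%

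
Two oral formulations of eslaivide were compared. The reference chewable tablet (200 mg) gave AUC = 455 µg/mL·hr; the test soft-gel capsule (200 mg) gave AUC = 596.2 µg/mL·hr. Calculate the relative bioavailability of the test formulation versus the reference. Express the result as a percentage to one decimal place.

F_rel = (AUC_test/D_test) / (AUC_ref/D_ref)
      = (596.2/200) / (455/200)
      = 2.981 / 2.275 = 1.3103 = 131.03%

F_rel = 131.0%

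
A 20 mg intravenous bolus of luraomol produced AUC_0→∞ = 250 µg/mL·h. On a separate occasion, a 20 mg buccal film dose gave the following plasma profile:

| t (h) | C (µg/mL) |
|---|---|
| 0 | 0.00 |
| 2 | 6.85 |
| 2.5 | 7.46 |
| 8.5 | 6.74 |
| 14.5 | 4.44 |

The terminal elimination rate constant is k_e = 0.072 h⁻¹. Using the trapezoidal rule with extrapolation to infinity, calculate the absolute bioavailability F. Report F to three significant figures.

Trapezoidal AUC_0→14.5 (buccal film):
  [0→2]: (0.00+6.85)/2 × 2 = 6.85
  [2→2.5]: (6.85+7.46)/2 × 0.5 = 3.5775
  [2.5→8.5]: (7.46+6.74)/2 × 6 = 42.6
  [8.5→14.5]: (6.74+4.44)/2 × 6 = 33.54
  Sum = 86.5675 µg/mL·h
Tail: C_last/k_e = 4.44/0.072 = 61.667
AUC_0→∞ (buccal film) = 86.5675 + 61.667 = 148.2345 µg/mL·h
F = (AUC_ev/D_ev)/(AUC_iv/D_iv) = (148.2345/20)/(250/20) = 7.411725/12.5 = 0.5929

F = 0.593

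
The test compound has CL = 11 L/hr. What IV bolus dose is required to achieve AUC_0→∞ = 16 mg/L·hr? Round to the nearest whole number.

Dose = 176 mg

Dose_iv = CL × AUC_0→∞
     = 11 × 16 = 176 mg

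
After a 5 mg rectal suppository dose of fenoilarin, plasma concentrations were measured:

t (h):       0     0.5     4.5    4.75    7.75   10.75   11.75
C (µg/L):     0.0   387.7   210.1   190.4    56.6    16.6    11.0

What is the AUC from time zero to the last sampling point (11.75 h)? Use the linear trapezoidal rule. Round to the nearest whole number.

Trapezoidal AUC_0→11.75:
  [0→0.5]: (0.0+387.7)/2 × 0.5 = 96.925
  [0.5→4.5]: (387.7+210.1)/2 × 4 = 1195.6
  [4.5→4.75]: (210.1+190.4)/2 × 0.25 = 50.0625
  [4.75→7.75]: (190.4+56.6)/2 × 3 = 370.5
  [7.75→10.75]: (56.6+16.6)/2 × 3 = 109.8
  [10.75→11.75]: (16.6+11.0)/2 × 1 = 13.8
  Sum = 1836.6875 µg/L·h

AUC = 1837 µg/L·h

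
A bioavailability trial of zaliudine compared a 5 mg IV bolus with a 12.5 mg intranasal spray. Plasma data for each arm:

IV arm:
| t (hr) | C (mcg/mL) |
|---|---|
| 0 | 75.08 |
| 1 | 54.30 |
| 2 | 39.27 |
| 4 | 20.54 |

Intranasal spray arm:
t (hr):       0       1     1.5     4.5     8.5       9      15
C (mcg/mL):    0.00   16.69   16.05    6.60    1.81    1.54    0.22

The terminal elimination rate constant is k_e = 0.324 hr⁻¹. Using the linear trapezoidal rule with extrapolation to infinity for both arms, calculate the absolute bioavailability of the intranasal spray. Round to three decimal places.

F = 0.126

Trapezoidal AUC_0→4 (IV):
  [0→1]: (75.08+54.30)/2 × 1 = 64.69
  [1→2]: (54.30+39.27)/2 × 1 = 46.785
  [2→4]: (39.27+20.54)/2 × 2 = 59.81
  Sum = 171.285 mcg/mL·hr
IV tail: 20.54/0.324 = 63.395; AUC_iv,0→∞ = 171.285 + 63.395 = 234.68 mcg/mL·hr
Trapezoidal AUC_0→15 (intranasal spray):
  [0→1]: (0.00+16.69)/2 × 1 = 8.345
  [1→1.5]: (16.69+16.05)/2 × 0.5 = 8.185
  [1.5→4.5]: (16.05+6.60)/2 × 3 = 33.975
  [4.5→8.5]: (6.60+1.81)/2 × 4 = 16.82
  [8.5→9]: (1.81+1.54)/2 × 0.5 = 0.8375
  [9→15]: (1.54+0.22)/2 × 6 = 5.28
  Sum = 73.4425 mcg/mL·hr
intranasal spray tail: 0.22/0.324 = 0.679; AUC_ev,0→∞ = 73.4425 + 0.679 = 74.1215 mcg/mL·hr
F = (AUC_ev/D_ev)/(AUC_iv/D_iv) = (74.1215/12.5)/(234.68/5) = 5.92972/46.936 = 0.1263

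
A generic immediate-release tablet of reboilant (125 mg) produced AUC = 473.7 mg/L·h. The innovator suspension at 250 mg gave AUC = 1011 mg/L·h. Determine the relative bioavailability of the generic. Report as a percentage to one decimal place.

F_rel = (AUC_test/D_test) / (AUC_ref/D_ref)
      = (473.7/125) / (1011/250)
      = 3.7896 / 4.044 = 0.9371 = 93.71%

F_rel = 93.7%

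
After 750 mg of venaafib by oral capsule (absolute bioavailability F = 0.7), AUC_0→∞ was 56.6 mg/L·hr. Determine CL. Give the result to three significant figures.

CL = 9.28 L/hr

CL = F × Dose / AUC_0→∞
   = 0.7 × 750 / 56.6 = 9.27562 L/hr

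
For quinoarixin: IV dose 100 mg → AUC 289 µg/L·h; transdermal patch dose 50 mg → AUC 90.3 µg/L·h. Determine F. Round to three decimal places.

F = (AUC_ev / D_ev) / (AUC_iv / D_iv)
  = (90.3/50) / (289/100)
  = 1.806 / 2.89 = 0.6249

F = 0.625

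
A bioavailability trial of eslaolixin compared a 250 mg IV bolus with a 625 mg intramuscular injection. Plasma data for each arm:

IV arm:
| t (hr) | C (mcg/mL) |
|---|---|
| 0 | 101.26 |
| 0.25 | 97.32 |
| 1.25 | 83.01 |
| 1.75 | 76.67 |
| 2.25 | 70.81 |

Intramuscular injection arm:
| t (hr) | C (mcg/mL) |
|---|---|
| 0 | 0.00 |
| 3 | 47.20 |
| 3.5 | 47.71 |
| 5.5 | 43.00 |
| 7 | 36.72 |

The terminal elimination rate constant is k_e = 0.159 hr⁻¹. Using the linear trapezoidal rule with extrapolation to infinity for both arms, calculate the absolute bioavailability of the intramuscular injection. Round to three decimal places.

Trapezoidal AUC_0→2.25 (IV):
  [0→0.25]: (101.26+97.32)/2 × 0.25 = 24.8225
  [0.25→1.25]: (97.32+83.01)/2 × 1 = 90.165
  [1.25→1.75]: (83.01+76.67)/2 × 0.5 = 39.92
  [1.75→2.25]: (76.67+70.81)/2 × 0.5 = 36.87
  Sum = 191.7775 mcg/mL·hr
IV tail: 70.81/0.159 = 445.346; AUC_iv,0→∞ = 191.7775 + 445.346 = 637.1235 mcg/mL·hr
Trapezoidal AUC_0→7 (intramuscular injection):
  [0→3]: (0.00+47.20)/2 × 3 = 70.8
  [3→3.5]: (47.20+47.71)/2 × 0.5 = 23.7275
  [3.5→5.5]: (47.71+43.00)/2 × 2 = 90.71
  [5.5→7]: (43.00+36.72)/2 × 1.5 = 59.79
  Sum = 245.0275 mcg/mL·hr
intramuscular injection tail: 36.72/0.159 = 230.943; AUC_ev,0→∞ = 245.0275 + 230.943 = 475.9705 mcg/mL·hr
F = (AUC_ev/D_ev)/(AUC_iv/D_iv) = (475.9705/625)/(637.1235/250) = 0.7615528/2.548494 = 0.2988

F = 0.299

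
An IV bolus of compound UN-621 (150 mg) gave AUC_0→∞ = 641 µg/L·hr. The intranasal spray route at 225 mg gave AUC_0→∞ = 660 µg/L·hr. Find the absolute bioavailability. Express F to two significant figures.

F = (AUC_ev / D_ev) / (AUC_iv / D_iv)
  = (660/225) / (641/150)
  = 2.93333 / 4.27333 = 0.6864

F = 0.69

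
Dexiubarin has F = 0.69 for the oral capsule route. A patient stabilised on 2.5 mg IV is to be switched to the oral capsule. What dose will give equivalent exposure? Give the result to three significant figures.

D_oral = 3.62 mg

For equal systemic exposure: F × D_ev = D_iv
D_ev = D_iv / F = 2.5 / 0.69 = 3.62319 mg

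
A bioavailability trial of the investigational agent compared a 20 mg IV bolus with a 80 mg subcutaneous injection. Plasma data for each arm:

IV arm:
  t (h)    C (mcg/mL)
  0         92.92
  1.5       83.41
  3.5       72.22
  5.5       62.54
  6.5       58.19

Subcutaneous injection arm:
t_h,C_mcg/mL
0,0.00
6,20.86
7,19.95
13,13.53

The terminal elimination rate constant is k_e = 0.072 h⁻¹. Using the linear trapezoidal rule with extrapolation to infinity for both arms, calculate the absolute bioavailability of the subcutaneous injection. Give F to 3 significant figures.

F = 0.0719

Trapezoidal AUC_0→6.5 (IV):
  [0→1.5]: (92.92+83.41)/2 × 1.5 = 132.2475
  [1.5→3.5]: (83.41+72.22)/2 × 2 = 155.63
  [3.5→5.5]: (72.22+62.54)/2 × 2 = 134.76
  [5.5→6.5]: (62.54+58.19)/2 × 1 = 60.365
  Sum = 483.0025 mcg/mL·h
IV tail: 58.19/0.072 = 808.194; AUC_iv,0→∞ = 483.0025 + 808.194 = 1291.1965 mcg/mL·h
Trapezoidal AUC_0→13 (subcutaneous injection):
  [0→6]: (0.00+20.86)/2 × 6 = 62.58
  [6→7]: (20.86+19.95)/2 × 1 = 20.405
  [7→13]: (19.95+13.53)/2 × 6 = 100.44
  Sum = 183.425 mcg/mL·h
subcutaneous injection tail: 13.53/0.072 = 187.917; AUC_ev,0→∞ = 183.425 + 187.917 = 371.342 mcg/mL·h
F = (AUC_ev/D_ev)/(AUC_iv/D_iv) = (371.342/80)/(1291.1965/20) = 4.641775/64.559825 = 0.0719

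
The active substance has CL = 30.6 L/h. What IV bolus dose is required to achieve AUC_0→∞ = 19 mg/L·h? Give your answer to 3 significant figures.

Dose_iv = CL × AUC_0→∞
     = 30.6 × 19 = 581.4 mg

Dose = 581 mg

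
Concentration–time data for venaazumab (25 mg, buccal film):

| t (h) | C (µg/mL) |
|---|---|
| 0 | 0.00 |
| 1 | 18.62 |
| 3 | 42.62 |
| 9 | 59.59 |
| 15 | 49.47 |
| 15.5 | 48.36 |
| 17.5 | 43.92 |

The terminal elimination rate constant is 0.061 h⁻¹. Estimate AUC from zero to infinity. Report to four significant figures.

AUC = 1541 µg/mL·h

Trapezoidal AUC_0→17.5:
  [0→1]: (0.00+18.62)/2 × 1 = 9.31
  [1→3]: (18.62+42.62)/2 × 2 = 61.24
  [3→9]: (42.62+59.59)/2 × 6 = 306.63
  [9→15]: (59.59+49.47)/2 × 6 = 327.18
  [15→15.5]: (49.47+48.36)/2 × 0.5 = 24.4575
  [15.5→17.5]: (48.36+43.92)/2 × 2 = 92.28
  Sum = 821.0975 µg/mL·h
Extrapolated tail: C_last / k_e = 43.92 / 0.061 = 720.000
AUC_0→∞ = 821.0975 + 720.000 = 1541.0975 µg/mL·h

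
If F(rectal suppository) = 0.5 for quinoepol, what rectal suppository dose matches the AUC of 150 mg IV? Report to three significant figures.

For equal systemic exposure: F × D_ev = D_iv
D_ev = D_iv / F = 150 / 0.5 = 300 mg

D_rectal = 300 mg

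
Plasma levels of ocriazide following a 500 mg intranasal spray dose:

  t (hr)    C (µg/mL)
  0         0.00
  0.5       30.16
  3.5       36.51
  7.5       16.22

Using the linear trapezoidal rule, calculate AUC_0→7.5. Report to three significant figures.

AUC = 213 µg/mL·hr

Trapezoidal AUC_0→7.5:
  [0→0.5]: (0.00+30.16)/2 × 0.5 = 7.54
  [0.5→3.5]: (30.16+36.51)/2 × 3 = 100.005
  [3.5→7.5]: (36.51+16.22)/2 × 4 = 105.46
  Sum = 213.005 µg/mL·hr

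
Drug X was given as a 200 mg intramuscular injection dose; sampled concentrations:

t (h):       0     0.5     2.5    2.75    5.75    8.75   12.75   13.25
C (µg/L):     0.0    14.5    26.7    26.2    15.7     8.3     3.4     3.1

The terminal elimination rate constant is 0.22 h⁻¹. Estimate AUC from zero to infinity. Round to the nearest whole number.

Trapezoidal AUC_0→13.25:
  [0→0.5]: (0.0+14.5)/2 × 0.5 = 3.625
  [0.5→2.5]: (14.5+26.7)/2 × 2 = 41.2
  [2.5→2.75]: (26.7+26.2)/2 × 0.25 = 6.6125
  [2.75→5.75]: (26.2+15.7)/2 × 3 = 62.85
  [5.75→8.75]: (15.7+8.3)/2 × 3 = 36.0
  [8.75→12.75]: (8.3+3.4)/2 × 4 = 23.4
  [12.75→13.25]: (3.4+3.1)/2 × 0.5 = 1.625
  Sum = 175.3125 µg/L·h
Extrapolated tail: C_last / k_e = 3.1 / 0.22 = 14.091
AUC_0→∞ = 175.3125 + 14.091 = 189.4035 µg/L·h

AUC = 189 µg/L·h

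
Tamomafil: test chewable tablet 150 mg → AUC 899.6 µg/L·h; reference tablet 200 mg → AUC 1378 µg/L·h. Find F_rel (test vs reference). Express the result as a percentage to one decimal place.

F_rel = (AUC_test/D_test) / (AUC_ref/D_ref)
      = (899.6/150) / (1378/200)
      = 5.99733 / 6.89 = 0.8704 = 87.04%

F_rel = 87.0%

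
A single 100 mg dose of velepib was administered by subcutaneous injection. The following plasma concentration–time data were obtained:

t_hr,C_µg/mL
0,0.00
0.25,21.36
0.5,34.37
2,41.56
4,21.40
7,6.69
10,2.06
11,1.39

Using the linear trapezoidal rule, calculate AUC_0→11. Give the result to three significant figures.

AUC = 187 µg/mL·hr

Trapezoidal AUC_0→11:
  [0→0.25]: (0.00+21.36)/2 × 0.25 = 2.67
  [0.25→0.5]: (21.36+34.37)/2 × 0.25 = 6.96625
  [0.5→2]: (34.37+41.56)/2 × 1.5 = 56.9475
  [2→4]: (41.56+21.40)/2 × 2 = 62.96
  [4→7]: (21.40+6.69)/2 × 3 = 42.135
  [7→10]: (6.69+2.06)/2 × 3 = 13.125
  [10→11]: (2.06+1.39)/2 × 1 = 1.725
  Sum = 186.52875 µg/mL·hr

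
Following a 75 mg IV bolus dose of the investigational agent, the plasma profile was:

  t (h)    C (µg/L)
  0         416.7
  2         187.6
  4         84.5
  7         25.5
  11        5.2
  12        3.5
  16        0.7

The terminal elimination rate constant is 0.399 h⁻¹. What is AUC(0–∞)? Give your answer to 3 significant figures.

Trapezoidal AUC_0→16:
  [0→2]: (416.7+187.6)/2 × 2 = 604.3
  [2→4]: (187.6+84.5)/2 × 2 = 272.1
  [4→7]: (84.5+25.5)/2 × 3 = 165.0
  [7→11]: (25.5+5.2)/2 × 4 = 61.4
  [11→12]: (5.2+3.5)/2 × 1 = 4.35
  [12→16]: (3.5+0.7)/2 × 4 = 8.4
  Sum = 1115.55 µg/L·h
Extrapolated tail: C_last / k_e = 0.7 / 0.399 = 1.754
AUC_0→∞ = 1115.55 + 1.754 = 1117.304 µg/L·h

AUC = 1120 µg/L·h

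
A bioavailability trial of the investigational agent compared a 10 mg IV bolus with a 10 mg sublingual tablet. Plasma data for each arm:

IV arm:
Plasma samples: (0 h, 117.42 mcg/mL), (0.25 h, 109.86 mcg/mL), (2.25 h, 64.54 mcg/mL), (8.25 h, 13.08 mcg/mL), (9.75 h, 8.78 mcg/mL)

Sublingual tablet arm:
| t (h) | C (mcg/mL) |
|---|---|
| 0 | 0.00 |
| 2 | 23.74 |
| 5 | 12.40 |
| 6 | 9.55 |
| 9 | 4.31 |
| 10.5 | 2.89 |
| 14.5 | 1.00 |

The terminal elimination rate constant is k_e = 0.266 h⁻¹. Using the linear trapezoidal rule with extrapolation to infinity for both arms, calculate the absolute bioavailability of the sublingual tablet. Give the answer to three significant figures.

F = 0.261

Trapezoidal AUC_0→9.75 (IV):
  [0→0.25]: (117.42+109.86)/2 × 0.25 = 28.41
  [0.25→2.25]: (109.86+64.54)/2 × 2 = 174.4
  [2.25→8.25]: (64.54+13.08)/2 × 6 = 232.86
  [8.25→9.75]: (13.08+8.78)/2 × 1.5 = 16.395
  Sum = 452.065 mcg/mL·h
IV tail: 8.78/0.266 = 33.008; AUC_iv,0→∞ = 452.065 + 33.008 = 485.073 mcg/mL·h
Trapezoidal AUC_0→14.5 (sublingual tablet):
  [0→2]: (0.00+23.74)/2 × 2 = 23.74
  [2→5]: (23.74+12.40)/2 × 3 = 54.21
  [5→6]: (12.40+9.55)/2 × 1 = 10.975
  [6→9]: (9.55+4.31)/2 × 3 = 20.79
  [9→10.5]: (4.31+2.89)/2 × 1.5 = 5.4
  [10.5→14.5]: (2.89+1.00)/2 × 4 = 7.78
  Sum = 122.895 mcg/mL·h
sublingual tablet tail: 1.00/0.266 = 3.759; AUC_ev,0→∞ = 122.895 + 3.759 = 126.654 mcg/mL·h
F = (AUC_ev/D_ev)/(AUC_iv/D_iv) = (126.654/10)/(485.073/10) = 12.6654/48.5073 = 0.2611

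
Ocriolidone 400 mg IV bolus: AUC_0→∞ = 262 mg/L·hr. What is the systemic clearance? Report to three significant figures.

CL = 1.53 L/hr

CL = Dose_iv / AUC_0→∞
   = 400 / 262 = 1.52672 L/hr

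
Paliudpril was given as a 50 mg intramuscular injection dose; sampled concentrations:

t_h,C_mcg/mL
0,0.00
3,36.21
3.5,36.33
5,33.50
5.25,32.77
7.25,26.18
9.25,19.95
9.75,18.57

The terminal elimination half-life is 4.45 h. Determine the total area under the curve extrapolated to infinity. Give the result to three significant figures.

Trapezoidal AUC_0→9.75:
  [0→3]: (0.00+36.21)/2 × 3 = 54.315
  [3→3.5]: (36.21+36.33)/2 × 0.5 = 18.135
  [3.5→5]: (36.33+33.50)/2 × 1.5 = 52.3725
  [5→5.25]: (33.50+32.77)/2 × 0.25 = 8.28375
  [5.25→7.25]: (32.77+26.18)/2 × 2 = 58.95
  [7.25→9.25]: (26.18+19.95)/2 × 2 = 46.13
  [9.25→9.75]: (19.95+18.57)/2 × 0.5 = 9.63
  Sum = 247.81625 mcg/mL·h
k_e = ln2 / t½ = 0.693147 / 4.45 = 0.1558 h^-1
Extrapolated tail: C_last / k_e = 18.57 / 0.1558 = 119.191
AUC_0→∞ = 247.81625 + 119.191 = 367.00725 mcg/mL·h

AUC = 367 mcg/mL·h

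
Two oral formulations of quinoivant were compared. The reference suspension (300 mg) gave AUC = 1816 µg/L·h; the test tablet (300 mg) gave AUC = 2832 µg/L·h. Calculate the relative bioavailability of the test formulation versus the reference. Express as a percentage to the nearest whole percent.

F_rel = 156%

F_rel = (AUC_test/D_test) / (AUC_ref/D_ref)
      = (2832/300) / (1816/300)
      = 9.44 / 6.05333 = 1.5595 = 155.95%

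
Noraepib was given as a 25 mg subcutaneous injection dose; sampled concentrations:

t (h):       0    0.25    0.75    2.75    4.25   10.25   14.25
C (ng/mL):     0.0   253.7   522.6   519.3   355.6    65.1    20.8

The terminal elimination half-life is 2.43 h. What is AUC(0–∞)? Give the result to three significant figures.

AUC = 3430 ng/mL·h

Trapezoidal AUC_0→14.25:
  [0→0.25]: (0.0+253.7)/2 × 0.25 = 31.7125
  [0.25→0.75]: (253.7+522.6)/2 × 0.5 = 194.075
  [0.75→2.75]: (522.6+519.3)/2 × 2 = 1041.9
  [2.75→4.25]: (519.3+355.6)/2 × 1.5 = 656.175
  [4.25→10.25]: (355.6+65.1)/2 × 6 = 1262.1
  [10.25→14.25]: (65.1+20.8)/2 × 4 = 171.8
  Sum = 3357.7625 ng/mL·h
k_e = ln2 / t½ = 0.693147 / 2.43 = 0.2852 h^-1
Extrapolated tail: C_last / k_e = 20.8 / 0.2852 = 72.931
AUC_0→∞ = 3357.7625 + 72.931 = 3430.6935 ng/mL·h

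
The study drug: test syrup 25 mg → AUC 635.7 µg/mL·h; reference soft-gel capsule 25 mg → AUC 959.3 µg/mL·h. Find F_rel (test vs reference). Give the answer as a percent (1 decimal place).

F_rel = (AUC_test/D_test) / (AUC_ref/D_ref)
      = (635.7/25) / (959.3/25)
      = 25.428 / 38.372 = 0.6627 = 66.27%

F_rel = 66.3%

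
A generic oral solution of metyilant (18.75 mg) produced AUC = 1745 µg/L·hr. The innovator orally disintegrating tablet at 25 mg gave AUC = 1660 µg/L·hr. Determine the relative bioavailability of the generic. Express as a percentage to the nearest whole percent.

F_rel = 140%

F_rel = (AUC_test/D_test) / (AUC_ref/D_ref)
      = (1745/18.75) / (1660/25)
      = 93.0667 / 66.4 = 1.4016 = 140.16%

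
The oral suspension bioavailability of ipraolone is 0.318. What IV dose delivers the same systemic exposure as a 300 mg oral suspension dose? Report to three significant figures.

Systemic exposure from an extravascular dose = F × D_ev, so the equivalent IV dose is F × D_ev.
D_iv = F × D_ev = 0.318 × 300 = 95.4 mg

D_iv = 95.4 mg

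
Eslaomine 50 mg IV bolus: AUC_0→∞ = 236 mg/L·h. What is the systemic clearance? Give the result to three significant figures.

CL = 0.212 L/h

CL = Dose_iv / AUC_0→∞
   = 50 / 236 = 0.211864 L/h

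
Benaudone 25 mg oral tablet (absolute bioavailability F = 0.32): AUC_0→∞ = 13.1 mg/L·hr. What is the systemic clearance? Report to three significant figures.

CL = F × Dose / AUC_0→∞
   = 0.32 × 25 / 13.1 = 0.610687 L/hr

CL = 0.611 L/hr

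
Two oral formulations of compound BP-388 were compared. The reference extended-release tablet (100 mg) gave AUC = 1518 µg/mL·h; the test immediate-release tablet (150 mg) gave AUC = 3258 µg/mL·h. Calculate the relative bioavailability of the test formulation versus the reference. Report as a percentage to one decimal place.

F_rel = 143.1%

F_rel = (AUC_test/D_test) / (AUC_ref/D_ref)
      = (3258/150) / (1518/100)
      = 21.72 / 15.18 = 1.4308 = 143.08%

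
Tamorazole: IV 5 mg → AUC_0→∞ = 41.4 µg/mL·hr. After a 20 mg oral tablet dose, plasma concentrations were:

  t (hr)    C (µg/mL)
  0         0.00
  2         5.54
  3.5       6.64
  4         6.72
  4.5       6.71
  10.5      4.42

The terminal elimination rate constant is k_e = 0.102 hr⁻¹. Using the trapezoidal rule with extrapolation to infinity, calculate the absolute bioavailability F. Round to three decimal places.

Trapezoidal AUC_0→10.5 (oral tablet):
  [0→2]: (0.00+5.54)/2 × 2 = 5.54
  [2→3.5]: (5.54+6.64)/2 × 1.5 = 9.135
  [3.5→4]: (6.64+6.72)/2 × 0.5 = 3.34
  [4→4.5]: (6.72+6.71)/2 × 0.5 = 3.3575
  [4.5→10.5]: (6.71+4.42)/2 × 6 = 33.39
  Sum = 54.7625 µg/mL·hr
Tail: C_last/k_e = 4.42/0.102 = 43.333
AUC_0→∞ (oral tablet) = 54.7625 + 43.333 = 98.0955 µg/mL·hr
F = (AUC_ev/D_ev)/(AUC_iv/D_iv) = (98.0955/20)/(41.4/5) = 4.904775/8.28 = 0.5924

F = 0.592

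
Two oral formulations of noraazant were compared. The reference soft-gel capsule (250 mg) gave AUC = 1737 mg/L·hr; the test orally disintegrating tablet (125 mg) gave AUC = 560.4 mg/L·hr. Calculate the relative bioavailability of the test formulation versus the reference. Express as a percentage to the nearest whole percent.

F_rel = 65%

F_rel = (AUC_test/D_test) / (AUC_ref/D_ref)
      = (560.4/125) / (1737/250)
      = 4.4832 / 6.948 = 0.6453 = 64.53%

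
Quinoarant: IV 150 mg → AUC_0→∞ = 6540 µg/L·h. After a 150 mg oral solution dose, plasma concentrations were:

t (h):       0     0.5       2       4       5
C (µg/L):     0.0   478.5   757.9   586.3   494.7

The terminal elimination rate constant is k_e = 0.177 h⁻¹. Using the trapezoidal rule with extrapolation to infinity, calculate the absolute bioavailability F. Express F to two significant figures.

Trapezoidal AUC_0→5 (oral solution):
  [0→0.5]: (0.0+478.5)/2 × 0.5 = 119.625
  [0.5→2]: (478.5+757.9)/2 × 1.5 = 927.3
  [2→4]: (757.9+586.3)/2 × 2 = 1344.2
  [4→5]: (586.3+494.7)/2 × 1 = 540.5
  Sum = 2931.625 µg/L·h
Tail: C_last/k_e = 494.7/0.177 = 2794.915
AUC_0→∞ (oral solution) = 2931.625 + 2794.915 = 5726.54 µg/L·h
F = (AUC_ev/D_ev)/(AUC_iv/D_iv) = (5726.54/150)/(6540/150) = 38.1769/43.6 = 0.8756

F = 0.88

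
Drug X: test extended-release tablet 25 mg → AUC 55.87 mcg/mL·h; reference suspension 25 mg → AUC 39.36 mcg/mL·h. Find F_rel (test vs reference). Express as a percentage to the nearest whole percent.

F_rel = (AUC_test/D_test) / (AUC_ref/D_ref)
      = (55.87/25) / (39.36/25)
      = 2.2348 / 1.5744 = 1.4195 = 141.95%

F_rel = 142%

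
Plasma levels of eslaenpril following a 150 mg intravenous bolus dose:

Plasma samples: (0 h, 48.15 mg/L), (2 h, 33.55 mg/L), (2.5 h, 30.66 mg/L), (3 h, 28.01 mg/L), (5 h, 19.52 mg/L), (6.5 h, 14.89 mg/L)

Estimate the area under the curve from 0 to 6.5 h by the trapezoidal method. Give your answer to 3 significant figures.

AUC = 186 mg/L·h

Trapezoidal AUC_0→6.5:
  [0→2]: (48.15+33.55)/2 × 2 = 81.7
  [2→2.5]: (33.55+30.66)/2 × 0.5 = 16.0525
  [2.5→3]: (30.66+28.01)/2 × 0.5 = 14.6675
  [3→5]: (28.01+19.52)/2 × 2 = 47.53
  [5→6.5]: (19.52+14.89)/2 × 1.5 = 25.8075
  Sum = 185.7575 mg/L·h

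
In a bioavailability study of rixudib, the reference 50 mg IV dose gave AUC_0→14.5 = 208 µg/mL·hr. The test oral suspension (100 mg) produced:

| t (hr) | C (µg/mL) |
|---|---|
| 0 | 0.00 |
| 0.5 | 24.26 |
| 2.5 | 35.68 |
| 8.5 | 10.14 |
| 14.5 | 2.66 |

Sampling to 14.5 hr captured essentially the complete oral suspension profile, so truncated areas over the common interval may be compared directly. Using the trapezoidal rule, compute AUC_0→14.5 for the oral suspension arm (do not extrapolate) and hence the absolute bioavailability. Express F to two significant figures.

F = 0.58

Trapezoidal AUC_0→14.5 (oral suspension):
  [0→0.5]: (0.00+24.26)/2 × 0.5 = 6.065
  [0.5→2.5]: (24.26+35.68)/2 × 2 = 59.94
  [2.5→8.5]: (35.68+10.14)/2 × 6 = 137.46
  [8.5→14.5]: (10.14+2.66)/2 × 6 = 38.4
  Sum = 241.865 µg/mL·hr
F = (AUC_ev/D_ev)/(AUC_iv/D_iv) = (241.865/100)/(208/50) = 2.41865/4.16 = 0.5814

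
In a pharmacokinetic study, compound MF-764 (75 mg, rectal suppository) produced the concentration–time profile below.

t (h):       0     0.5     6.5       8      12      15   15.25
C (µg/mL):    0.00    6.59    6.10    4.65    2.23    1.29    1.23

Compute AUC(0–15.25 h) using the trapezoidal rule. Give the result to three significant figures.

AUC = 67.1 µg/mL·h

Trapezoidal AUC_0→15.25:
  [0→0.5]: (0.00+6.59)/2 × 0.5 = 1.6475
  [0.5→6.5]: (6.59+6.10)/2 × 6 = 38.07
  [6.5→8]: (6.10+4.65)/2 × 1.5 = 8.0625
  [8→12]: (4.65+2.23)/2 × 4 = 13.76
  [12→15]: (2.23+1.29)/2 × 3 = 5.28
  [15→15.25]: (1.29+1.23)/2 × 0.25 = 0.315
  Sum = 67.135 µg/mL·h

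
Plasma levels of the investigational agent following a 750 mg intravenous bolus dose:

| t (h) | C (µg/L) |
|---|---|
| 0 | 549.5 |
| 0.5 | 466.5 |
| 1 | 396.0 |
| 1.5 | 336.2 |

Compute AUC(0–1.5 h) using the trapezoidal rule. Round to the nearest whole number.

Trapezoidal AUC_0→1.5:
  [0→0.5]: (549.5+466.5)/2 × 0.5 = 254.0
  [0.5→1]: (466.5+396.0)/2 × 0.5 = 215.625
  [1→1.5]: (396.0+336.2)/2 × 0.5 = 183.05
  Sum = 652.675 µg/L·h

AUC = 653 µg/L·h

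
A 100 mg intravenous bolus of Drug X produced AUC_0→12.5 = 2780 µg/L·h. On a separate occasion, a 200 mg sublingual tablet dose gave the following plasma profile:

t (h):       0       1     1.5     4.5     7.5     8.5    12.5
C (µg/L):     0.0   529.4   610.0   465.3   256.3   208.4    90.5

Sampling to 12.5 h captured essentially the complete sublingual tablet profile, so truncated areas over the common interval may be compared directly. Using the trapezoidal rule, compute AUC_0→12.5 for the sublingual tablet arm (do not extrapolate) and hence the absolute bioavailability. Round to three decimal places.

F = 0.733

Trapezoidal AUC_0→12.5 (sublingual tablet):
  [0→1]: (0.0+529.4)/2 × 1 = 264.7
  [1→1.5]: (529.4+610.0)/2 × 0.5 = 284.85
  [1.5→4.5]: (610.0+465.3)/2 × 3 = 1612.95
  [4.5→7.5]: (465.3+256.3)/2 × 3 = 1082.4
  [7.5→8.5]: (256.3+208.4)/2 × 1 = 232.35
  [8.5→12.5]: (208.4+90.5)/2 × 4 = 597.8
  Sum = 4075.05 µg/L·h
F = (AUC_ev/D_ev)/(AUC_iv/D_iv) = (4075.05/200)/(2780/100) = 20.37525/27.8 = 0.7329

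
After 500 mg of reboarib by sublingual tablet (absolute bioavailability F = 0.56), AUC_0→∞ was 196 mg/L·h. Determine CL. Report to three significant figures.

CL = F × Dose / AUC_0→∞
   = 0.56 × 500 / 196 = 1.42857 L/h

CL = 1.43 L/h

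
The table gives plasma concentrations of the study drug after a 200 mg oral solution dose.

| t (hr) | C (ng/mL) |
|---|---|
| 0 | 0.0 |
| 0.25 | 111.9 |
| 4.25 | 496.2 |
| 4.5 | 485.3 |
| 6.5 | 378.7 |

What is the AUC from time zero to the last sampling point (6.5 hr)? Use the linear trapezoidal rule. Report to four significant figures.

AUC = 2217 ng/mL·hr

Trapezoidal AUC_0→6.5:
  [0→0.25]: (0.0+111.9)/2 × 0.25 = 13.9875
  [0.25→4.25]: (111.9+496.2)/2 × 4 = 1216.2
  [4.25→4.5]: (496.2+485.3)/2 × 0.25 = 122.6875
  [4.5→6.5]: (485.3+378.7)/2 × 2 = 864.0
  Sum = 2216.875 ng/mL·hr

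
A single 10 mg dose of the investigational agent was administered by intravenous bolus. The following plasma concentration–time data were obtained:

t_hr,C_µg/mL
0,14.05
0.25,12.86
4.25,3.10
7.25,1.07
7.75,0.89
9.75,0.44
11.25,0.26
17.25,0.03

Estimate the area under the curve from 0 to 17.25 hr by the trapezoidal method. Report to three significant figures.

AUC = 44.8 µg/mL·hr

Trapezoidal AUC_0→17.25:
  [0→0.25]: (14.05+12.86)/2 × 0.25 = 3.36375
  [0.25→4.25]: (12.86+3.10)/2 × 4 = 31.92
  [4.25→7.25]: (3.10+1.07)/2 × 3 = 6.255
  [7.25→7.75]: (1.07+0.89)/2 × 0.5 = 0.49
  [7.75→9.75]: (0.89+0.44)/2 × 2 = 1.33
  [9.75→11.25]: (0.44+0.26)/2 × 1.5 = 0.525
  [11.25→17.25]: (0.26+0.03)/2 × 6 = 0.87
  Sum = 44.75375 µg/mL·hr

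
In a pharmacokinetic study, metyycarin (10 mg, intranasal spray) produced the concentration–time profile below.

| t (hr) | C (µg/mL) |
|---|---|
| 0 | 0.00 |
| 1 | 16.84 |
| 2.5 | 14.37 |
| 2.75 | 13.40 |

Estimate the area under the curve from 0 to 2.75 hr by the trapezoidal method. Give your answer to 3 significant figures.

AUC = 35.3 µg/mL·hr

Trapezoidal AUC_0→2.75:
  [0→1]: (0.00+16.84)/2 × 1 = 8.42
  [1→2.5]: (16.84+14.37)/2 × 1.5 = 23.4075
  [2.5→2.75]: (14.37+13.40)/2 × 0.25 = 3.47125
  Sum = 35.29875 µg/mL·hr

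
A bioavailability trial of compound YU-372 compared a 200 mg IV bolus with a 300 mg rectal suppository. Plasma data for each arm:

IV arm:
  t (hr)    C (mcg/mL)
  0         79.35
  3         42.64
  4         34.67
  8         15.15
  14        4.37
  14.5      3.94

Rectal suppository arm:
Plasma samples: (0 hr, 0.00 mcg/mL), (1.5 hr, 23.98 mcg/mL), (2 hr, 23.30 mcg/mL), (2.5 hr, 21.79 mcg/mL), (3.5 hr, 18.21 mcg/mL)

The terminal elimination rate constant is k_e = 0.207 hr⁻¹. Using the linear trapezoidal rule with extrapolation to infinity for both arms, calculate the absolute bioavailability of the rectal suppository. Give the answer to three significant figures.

F = 0.248

Trapezoidal AUC_0→14.5 (IV):
  [0→3]: (79.35+42.64)/2 × 3 = 182.985
  [3→4]: (42.64+34.67)/2 × 1 = 38.655
  [4→8]: (34.67+15.15)/2 × 4 = 99.64
  [8→14]: (15.15+4.37)/2 × 6 = 58.56
  [14→14.5]: (4.37+3.94)/2 × 0.5 = 2.0775
  Sum = 381.9175 mcg/mL·hr
IV tail: 3.94/0.207 = 19.034; AUC_iv,0→∞ = 381.9175 + 19.034 = 400.9515 mcg/mL·hr
Trapezoidal AUC_0→3.5 (rectal suppository):
  [0→1.5]: (0.00+23.98)/2 × 1.5 = 17.985
  [1.5→2]: (23.98+23.30)/2 × 0.5 = 11.82
  [2→2.5]: (23.30+21.79)/2 × 0.5 = 11.2725
  [2.5→3.5]: (21.79+18.21)/2 × 1 = 20.0
  Sum = 61.0775 mcg/mL·hr
rectal suppository tail: 18.21/0.207 = 87.971; AUC_ev,0→∞ = 61.0775 + 87.971 = 149.0485 mcg/mL·hr
F = (AUC_ev/D_ev)/(AUC_iv/D_iv) = (149.0485/300)/(400.9515/200) = 0.496828/2.0047575 = 0.2478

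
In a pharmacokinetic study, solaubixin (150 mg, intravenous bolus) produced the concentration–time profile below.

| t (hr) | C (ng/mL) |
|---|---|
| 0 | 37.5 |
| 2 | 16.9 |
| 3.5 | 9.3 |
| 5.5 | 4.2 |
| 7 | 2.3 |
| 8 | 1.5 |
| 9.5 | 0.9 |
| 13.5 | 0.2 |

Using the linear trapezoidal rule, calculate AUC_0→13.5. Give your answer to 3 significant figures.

Trapezoidal AUC_0→13.5:
  [0→2]: (37.5+16.9)/2 × 2 = 54.4
  [2→3.5]: (16.9+9.3)/2 × 1.5 = 19.65
  [3.5→5.5]: (9.3+4.2)/2 × 2 = 13.5
  [5.5→7]: (4.2+2.3)/2 × 1.5 = 4.875
  [7→8]: (2.3+1.5)/2 × 1 = 1.9
  [8→9.5]: (1.5+0.9)/2 × 1.5 = 1.8
  [9.5→13.5]: (0.9+0.2)/2 × 4 = 2.2
  Sum = 98.325 ng/mL·hr

AUC = 98.3 ng/mL·hr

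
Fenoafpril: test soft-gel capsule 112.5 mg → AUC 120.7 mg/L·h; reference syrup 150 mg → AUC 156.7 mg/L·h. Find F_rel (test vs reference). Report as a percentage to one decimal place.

F_rel = 102.7%

F_rel = (AUC_test/D_test) / (AUC_ref/D_ref)
      = (120.7/112.5) / (156.7/150)
      = 1.07289 / 1.04467 = 1.0270 = 102.70%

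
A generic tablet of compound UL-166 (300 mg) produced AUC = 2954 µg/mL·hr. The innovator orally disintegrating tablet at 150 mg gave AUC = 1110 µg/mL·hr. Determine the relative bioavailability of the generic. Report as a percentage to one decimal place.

F_rel = 133.1%

F_rel = (AUC_test/D_test) / (AUC_ref/D_ref)
      = (2954/300) / (1110/150)
      = 9.84667 / 7.4 = 1.3306 = 133.06%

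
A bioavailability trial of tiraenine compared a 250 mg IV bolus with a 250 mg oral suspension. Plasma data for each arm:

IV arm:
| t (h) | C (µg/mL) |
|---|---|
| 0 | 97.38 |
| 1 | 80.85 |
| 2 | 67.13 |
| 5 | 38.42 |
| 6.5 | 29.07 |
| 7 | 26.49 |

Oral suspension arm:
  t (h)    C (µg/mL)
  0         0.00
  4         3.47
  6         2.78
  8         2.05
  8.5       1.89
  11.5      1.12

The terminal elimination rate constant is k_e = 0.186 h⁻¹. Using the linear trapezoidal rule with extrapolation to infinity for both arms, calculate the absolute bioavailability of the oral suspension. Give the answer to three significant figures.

Trapezoidal AUC_0→7 (IV):
  [0→1]: (97.38+80.85)/2 × 1 = 89.115
  [1→2]: (80.85+67.13)/2 × 1 = 73.99
  [2→5]: (67.13+38.42)/2 × 3 = 158.325
  [5→6.5]: (38.42+29.07)/2 × 1.5 = 50.6175
  [6.5→7]: (29.07+26.49)/2 × 0.5 = 13.89
  Sum = 385.9375 µg/mL·h
IV tail: 26.49/0.186 = 142.419; AUC_iv,0→∞ = 385.9375 + 142.419 = 528.3565 µg/mL·h
Trapezoidal AUC_0→11.5 (oral suspension):
  [0→4]: (0.00+3.47)/2 × 4 = 6.94
  [4→6]: (3.47+2.78)/2 × 2 = 6.25
  [6→8]: (2.78+2.05)/2 × 2 = 4.83
  [8→8.5]: (2.05+1.89)/2 × 0.5 = 0.985
  [8.5→11.5]: (1.89+1.12)/2 × 3 = 4.515
  Sum = 23.52 µg/mL·h
oral suspension tail: 1.12/0.186 = 6.022; AUC_ev,0→∞ = 23.52 + 6.022 = 29.542 µg/mL·h
F = (AUC_ev/D_ev)/(AUC_iv/D_iv) = (29.542/250)/(528.3565/250) = 0.118168/2.113426 = 0.0559

F = 0.0559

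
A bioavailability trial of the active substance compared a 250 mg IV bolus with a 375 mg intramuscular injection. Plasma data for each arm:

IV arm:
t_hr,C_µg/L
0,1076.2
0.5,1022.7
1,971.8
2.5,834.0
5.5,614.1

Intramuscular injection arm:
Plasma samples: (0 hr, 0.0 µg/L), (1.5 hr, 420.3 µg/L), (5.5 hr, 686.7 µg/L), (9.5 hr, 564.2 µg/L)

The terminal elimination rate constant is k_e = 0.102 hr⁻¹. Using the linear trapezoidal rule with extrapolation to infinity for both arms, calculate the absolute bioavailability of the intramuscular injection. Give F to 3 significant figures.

F = 0.666

Trapezoidal AUC_0→5.5 (IV):
  [0→0.5]: (1076.2+1022.7)/2 × 0.5 = 524.725
  [0.5→1]: (1022.7+971.8)/2 × 0.5 = 498.625
  [1→2.5]: (971.8+834.0)/2 × 1.5 = 1354.35
  [2.5→5.5]: (834.0+614.1)/2 × 3 = 2172.15
  Sum = 4549.85 µg/L·hr
IV tail: 614.1/0.102 = 6020.588; AUC_iv,0→∞ = 4549.85 + 6020.588 = 10570.438 µg/L·hr
Trapezoidal AUC_0→9.5 (intramuscular injection):
  [0→1.5]: (0.0+420.3)/2 × 1.5 = 315.225
  [1.5→5.5]: (420.3+686.7)/2 × 4 = 2214.0
  [5.5→9.5]: (686.7+564.2)/2 × 4 = 2501.8
  Sum = 5031.025 µg/L·hr
intramuscular injection tail: 564.2/0.102 = 5531.373; AUC_ev,0→∞ = 5031.025 + 5531.373 = 10562.398 µg/L·hr
F = (AUC_ev/D_ev)/(AUC_iv/D_iv) = (10562.398/375)/(10570.438/250) = 28.1664/42.281752 = 0.6662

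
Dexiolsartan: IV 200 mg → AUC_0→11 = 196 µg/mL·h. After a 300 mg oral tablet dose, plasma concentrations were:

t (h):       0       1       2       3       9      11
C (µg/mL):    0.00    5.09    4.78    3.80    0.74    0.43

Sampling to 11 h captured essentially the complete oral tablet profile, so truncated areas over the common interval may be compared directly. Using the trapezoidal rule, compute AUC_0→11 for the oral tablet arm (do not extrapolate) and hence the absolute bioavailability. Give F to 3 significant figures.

F = 0.0903

Trapezoidal AUC_0→11 (oral tablet):
  [0→1]: (0.00+5.09)/2 × 1 = 2.545
  [1→2]: (5.09+4.78)/2 × 1 = 4.935
  [2→3]: (4.78+3.80)/2 × 1 = 4.29
  [3→9]: (3.80+0.74)/2 × 6 = 13.62
  [9→11]: (0.74+0.43)/2 × 2 = 1.17
  Sum = 26.56 µg/mL·h
F = (AUC_ev/D_ev)/(AUC_iv/D_iv) = (26.56/300)/(196/200) = 0.0885333/0.98 = 0.0903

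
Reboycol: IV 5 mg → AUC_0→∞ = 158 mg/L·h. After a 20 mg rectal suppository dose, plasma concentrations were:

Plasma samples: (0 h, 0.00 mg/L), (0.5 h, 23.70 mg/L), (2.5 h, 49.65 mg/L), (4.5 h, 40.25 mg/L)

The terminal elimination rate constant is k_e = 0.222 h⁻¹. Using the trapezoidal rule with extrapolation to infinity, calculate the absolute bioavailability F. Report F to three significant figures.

Trapezoidal AUC_0→4.5 (rectal suppository):
  [0→0.5]: (0.00+23.70)/2 × 0.5 = 5.925
  [0.5→2.5]: (23.70+49.65)/2 × 2 = 73.35
  [2.5→4.5]: (49.65+40.25)/2 × 2 = 89.9
  Sum = 169.175 mg/L·h
Tail: C_last/k_e = 40.25/0.222 = 181.306
AUC_0→∞ (rectal suppository) = 169.175 + 181.306 = 350.481 mg/L·h
F = (AUC_ev/D_ev)/(AUC_iv/D_iv) = (350.481/20)/(158/5) = 17.52405/31.6 = 0.5546

F = 0.555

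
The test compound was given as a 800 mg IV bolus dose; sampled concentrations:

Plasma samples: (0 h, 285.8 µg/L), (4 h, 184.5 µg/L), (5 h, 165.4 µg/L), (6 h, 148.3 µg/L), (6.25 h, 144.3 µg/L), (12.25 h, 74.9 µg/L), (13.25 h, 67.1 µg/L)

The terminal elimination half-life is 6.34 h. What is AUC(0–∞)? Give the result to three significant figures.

AUC = 2650 µg/L·h

Trapezoidal AUC_0→13.25:
  [0→4]: (285.8+184.5)/2 × 4 = 940.6
  [4→5]: (184.5+165.4)/2 × 1 = 174.95
  [5→6]: (165.4+148.3)/2 × 1 = 156.85
  [6→6.25]: (148.3+144.3)/2 × 0.25 = 36.575
  [6.25→12.25]: (144.3+74.9)/2 × 6 = 657.6
  [12.25→13.25]: (74.9+67.1)/2 × 1 = 71.0
  Sum = 2037.575 µg/L·h
k_e = ln2 / t½ = 0.693147 / 6.34 = 0.1093 h^-1
Extrapolated tail: C_last / k_e = 67.1 / 0.1093 = 613.907
AUC_0→∞ = 2037.575 + 613.907 = 2651.482 µg/L·h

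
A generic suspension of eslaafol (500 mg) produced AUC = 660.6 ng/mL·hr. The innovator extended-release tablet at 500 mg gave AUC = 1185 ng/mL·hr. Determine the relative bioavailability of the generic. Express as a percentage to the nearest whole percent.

F_rel = (AUC_test/D_test) / (AUC_ref/D_ref)
      = (660.6/500) / (1185/500)
      = 1.3212 / 2.37 = 0.5575 = 55.75%

F_rel = 56%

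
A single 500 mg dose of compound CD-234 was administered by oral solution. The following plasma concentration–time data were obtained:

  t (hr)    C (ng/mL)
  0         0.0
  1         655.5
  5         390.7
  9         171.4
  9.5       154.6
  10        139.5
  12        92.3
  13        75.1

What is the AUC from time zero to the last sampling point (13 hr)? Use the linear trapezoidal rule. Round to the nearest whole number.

AUC = 4015 ng/mL·hr

Trapezoidal AUC_0→13:
  [0→1]: (0.0+655.5)/2 × 1 = 327.75
  [1→5]: (655.5+390.7)/2 × 4 = 2092.4
  [5→9]: (390.7+171.4)/2 × 4 = 1124.2
  [9→9.5]: (171.4+154.6)/2 × 0.5 = 81.5
  [9.5→10]: (154.6+139.5)/2 × 0.5 = 73.525
  [10→12]: (139.5+92.3)/2 × 2 = 231.8
  [12→13]: (92.3+75.1)/2 × 1 = 83.7
  Sum = 4014.875 ng/mL·hr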